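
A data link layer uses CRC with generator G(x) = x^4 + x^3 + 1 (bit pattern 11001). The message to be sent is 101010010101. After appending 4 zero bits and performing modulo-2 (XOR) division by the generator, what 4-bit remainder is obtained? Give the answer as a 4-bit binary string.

0010

Append 4 zeros: 1010100101010000. Divide by 11001 (XOR where the leading bit is 1):
  pos 0: 10101 XOR 11001 = 01100
  pos 1: 11000 XOR 11001 = 00001
  pos 5: 10101 XOR 11001 = 01100
  pos 6: 11000 XOR 11001 = 00001
  pos 10: 11000 XOR 11001 = 00001
Remainder (last 4 bits) = 0010. This is the CRC / FCS.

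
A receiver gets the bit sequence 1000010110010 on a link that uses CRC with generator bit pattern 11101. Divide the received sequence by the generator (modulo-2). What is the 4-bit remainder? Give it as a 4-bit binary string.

1110

Modulo-2 division of 1000010110010 by 11101:
  pos 0: 10000 XOR 11101 = 01101
  pos 1: 11011 XOR 11101 = 00110
  pos 3: 11001 XOR 11101 = 00100
  pos 5: 10010 XOR 11101 = 01111
  pos 6: 11110 XOR 11101 = 00011
Remainder = 1110 (nonzero — an error is detected).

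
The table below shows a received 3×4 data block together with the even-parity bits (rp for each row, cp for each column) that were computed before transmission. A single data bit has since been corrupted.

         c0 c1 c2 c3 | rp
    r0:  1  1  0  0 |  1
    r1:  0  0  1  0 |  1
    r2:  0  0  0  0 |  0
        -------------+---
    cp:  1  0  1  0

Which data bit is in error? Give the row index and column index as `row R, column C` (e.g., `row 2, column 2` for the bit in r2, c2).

row 0, column 1

Recompute each row's even parity and compare to rp:
  r0: data parity 0, sent rp 1 → mismatch
  r1: data parity 1, sent rp 1 → ok
  r2: data parity 0, sent rp 0 → ok
Recompute each column's even parity and compare to cp:
  c0: data parity 1, sent cp 1 → ok
  c1: data parity 1, sent cp 0 → mismatch
  c2: data parity 1, sent cp 1 → ok
  c3: data parity 0, sent cp 0 → ok
Exactly one row (r0) and one column (c1) fail → the flipped bit is at their intersection.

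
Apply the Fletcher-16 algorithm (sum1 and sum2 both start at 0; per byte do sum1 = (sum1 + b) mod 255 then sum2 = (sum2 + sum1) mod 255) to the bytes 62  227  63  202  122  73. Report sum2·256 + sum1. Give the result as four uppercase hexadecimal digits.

Running sums (mod 255):
  after byte 0 (62): sum1=62, sum2=62
  after byte 1 (227): sum1=34, sum2=96
  after byte 2 (63): sum1=97, sum2=193
  after byte 3 (202): sum1=44, sum2=237
  after byte 4 (122): sum1=166, sum2=148
  after byte 5 (73): sum1=239, sum2=132
Checksum = sum2·256 + sum1 = 132·256 + 239 = 34031 = 0x84EF.

84EF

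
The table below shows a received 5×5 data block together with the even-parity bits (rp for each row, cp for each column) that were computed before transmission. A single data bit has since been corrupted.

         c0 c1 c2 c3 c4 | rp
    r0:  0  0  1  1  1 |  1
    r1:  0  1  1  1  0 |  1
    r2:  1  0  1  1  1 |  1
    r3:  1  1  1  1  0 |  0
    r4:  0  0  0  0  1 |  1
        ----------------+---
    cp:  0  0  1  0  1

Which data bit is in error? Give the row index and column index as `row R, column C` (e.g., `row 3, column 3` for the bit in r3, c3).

row 2, column 2

Recompute each row's even parity and compare to rp:
  r0: data parity 1, sent rp 1 → ok
  r1: data parity 1, sent rp 1 → ok
  r2: data parity 0, sent rp 1 → mismatch
  r3: data parity 0, sent rp 0 → ok
  r4: data parity 1, sent rp 1 → ok
Recompute each column's even parity and compare to cp:
  c0: data parity 0, sent cp 0 → ok
  c1: data parity 0, sent cp 0 → ok
  c2: data parity 0, sent cp 1 → mismatch
  c3: data parity 0, sent cp 0 → ok
  c4: data parity 1, sent cp 1 → ok
Exactly one row (r2) and one column (c2) fail → the flipped bit is at their intersection.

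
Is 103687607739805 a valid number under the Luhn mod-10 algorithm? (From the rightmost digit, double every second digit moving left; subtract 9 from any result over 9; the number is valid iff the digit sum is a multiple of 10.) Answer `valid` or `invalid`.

From the right, keep odd positions and double even positions (subtract 9 from any doubled value over 9):
  doubled (positions 2,4,...): 0 9 5 0 5 3 0 → sum 22
  kept (positions 1,3,...): 5 8 3 7 6 8 3 1 → sum 41
Total = 63.
63 mod 10 = 3, so the number is invalid.

invalid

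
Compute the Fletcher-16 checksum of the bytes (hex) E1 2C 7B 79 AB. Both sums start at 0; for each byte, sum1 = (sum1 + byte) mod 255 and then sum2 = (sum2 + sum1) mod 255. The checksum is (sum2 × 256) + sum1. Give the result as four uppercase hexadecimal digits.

Running sums (mod 255):
  after byte 0 (E1): sum1=225, sum2=225
  after byte 1 (2C): sum1=14, sum2=239
  after byte 2 (7B): sum1=137, sum2=121
  after byte 3 (79): sum1=3, sum2=124
  after byte 4 (AB): sum1=174, sum2=43
Checksum = sum2·256 + sum1 = 43·256 + 174 = 11182 = 0x2BAE.

2BAE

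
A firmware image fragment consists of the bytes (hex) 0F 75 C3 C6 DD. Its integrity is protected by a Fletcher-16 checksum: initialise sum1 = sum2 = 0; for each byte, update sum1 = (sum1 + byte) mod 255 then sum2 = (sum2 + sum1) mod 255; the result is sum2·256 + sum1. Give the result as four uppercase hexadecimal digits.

Running sums (mod 255):
  after byte 0 (0F): sum1=15, sum2=15
  after byte 1 (75): sum1=132, sum2=147
  after byte 2 (C3): sum1=72, sum2=219
  after byte 3 (C6): sum1=15, sum2=234
  after byte 4 (DD): sum1=236, sum2=215
Checksum = sum2·256 + sum1 = 215·256 + 236 = 55276 = 0xD7EC.

D7EC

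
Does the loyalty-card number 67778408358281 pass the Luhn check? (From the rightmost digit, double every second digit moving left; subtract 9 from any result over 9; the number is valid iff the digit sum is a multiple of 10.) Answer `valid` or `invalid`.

From the right, keep odd positions and double even positions (subtract 9 from any doubled value over 9):
  doubled (positions 2,4,...): 7 7 6 0 7 5 3 → sum 35
  kept (positions 1,3,...): 1 2 5 8 4 7 7 → sum 34
Total = 69.
69 mod 10 = 9, so the number is invalid.

invalid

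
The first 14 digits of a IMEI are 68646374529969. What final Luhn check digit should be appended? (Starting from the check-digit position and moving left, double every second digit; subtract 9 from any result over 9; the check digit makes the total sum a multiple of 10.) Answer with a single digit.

4

Partial digits right→left: 9 6 9 9 2 5 4 7 3 6 4 6 8 6
Double every second digit counting from the check-digit position (so the 1st, 3rd, 5th, ... of the partial from the right).
  doubled (with −9 where >9): 9 9 4 8 6 8 7 → sum 51
  kept as-is: 6 9 5 7 6 6 6 → sum 45
Total = 51 + 45 = 96.
Check digit = (10 − (96 mod 10)) mod 10 = 4.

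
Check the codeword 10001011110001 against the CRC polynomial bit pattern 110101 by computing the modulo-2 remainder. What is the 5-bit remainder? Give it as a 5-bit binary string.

00100

Modulo-2 division of 10001011110001 by 110101:
  pos 0: 100010 XOR 110101 = 010111
  pos 1: 101111 XOR 110101 = 011010
  pos 2: 110101 XOR 110101 = 000000
  pos 8: 110001 XOR 110101 = 000100
Remainder = 00100 (nonzero — an error is detected).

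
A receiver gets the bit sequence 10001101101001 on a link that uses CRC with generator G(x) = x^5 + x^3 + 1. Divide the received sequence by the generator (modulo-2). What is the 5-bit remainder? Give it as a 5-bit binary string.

Modulo-2 division of 10001101101001 by 101001:
  pos 0: 100011 XOR 101001 = 001010
  pos 2: 101001 XOR 101001 = 000000
  pos 8: 101001 XOR 101001 = 000000
Remainder = 00000 (zero — the frame passes the CRC check).

00000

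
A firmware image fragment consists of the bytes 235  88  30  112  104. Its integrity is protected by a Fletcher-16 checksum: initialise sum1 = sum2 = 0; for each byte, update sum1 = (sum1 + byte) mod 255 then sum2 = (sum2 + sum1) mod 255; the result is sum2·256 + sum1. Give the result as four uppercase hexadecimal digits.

A03B

Running sums (mod 255):
  after byte 0 (235): sum1=235, sum2=235
  after byte 1 (88): sum1=68, sum2=48
  after byte 2 (30): sum1=98, sum2=146
  after byte 3 (112): sum1=210, sum2=101
  after byte 4 (104): sum1=59, sum2=160
Checksum = sum2·256 + sum1 = 160·256 + 59 = 41019 = 0xA03B.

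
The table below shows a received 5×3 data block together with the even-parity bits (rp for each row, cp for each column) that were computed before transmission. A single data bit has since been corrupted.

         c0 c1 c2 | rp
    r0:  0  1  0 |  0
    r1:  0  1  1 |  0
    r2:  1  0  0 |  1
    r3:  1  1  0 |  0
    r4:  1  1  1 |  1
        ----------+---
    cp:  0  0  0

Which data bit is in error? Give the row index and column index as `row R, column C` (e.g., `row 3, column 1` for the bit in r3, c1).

row 0, column 0

Recompute each row's even parity and compare to rp:
  r0: data parity 1, sent rp 0 → mismatch
  r1: data parity 0, sent rp 0 → ok
  r2: data parity 1, sent rp 1 → ok
  r3: data parity 0, sent rp 0 → ok
  r4: data parity 1, sent rp 1 → ok
Recompute each column's even parity and compare to cp:
  c0: data parity 1, sent cp 0 → mismatch
  c1: data parity 0, sent cp 0 → ok
  c2: data parity 0, sent cp 0 → ok
Exactly one row (r0) and one column (c0) fail → the flipped bit is at their intersection.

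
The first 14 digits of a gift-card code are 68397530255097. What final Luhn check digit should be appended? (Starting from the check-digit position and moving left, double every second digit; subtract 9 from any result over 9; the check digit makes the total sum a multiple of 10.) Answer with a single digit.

2

Partial digits right→left: 7 9 0 5 5 2 0 3 5 7 9 3 8 6
Double every second digit counting from the check-digit position (so the 1st, 3rd, 5th, ... of the partial from the right).
  doubled (with −9 where >9): 5 0 1 0 1 9 7 → sum 23
  kept as-is: 9 5 2 3 7 3 6 → sum 35
Total = 23 + 35 = 58.
Check digit = (10 − (58 mod 10)) mod 10 = 2.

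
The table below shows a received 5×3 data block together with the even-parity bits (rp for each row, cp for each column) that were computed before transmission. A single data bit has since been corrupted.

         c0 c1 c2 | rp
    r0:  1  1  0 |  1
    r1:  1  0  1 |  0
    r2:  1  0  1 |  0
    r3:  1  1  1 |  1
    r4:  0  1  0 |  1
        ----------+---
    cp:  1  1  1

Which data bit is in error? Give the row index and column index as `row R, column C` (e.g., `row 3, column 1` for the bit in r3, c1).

row 0, column 0

Recompute each row's even parity and compare to rp:
  r0: data parity 0, sent rp 1 → mismatch
  r1: data parity 0, sent rp 0 → ok
  r2: data parity 0, sent rp 0 → ok
  r3: data parity 1, sent rp 1 → ok
  r4: data parity 1, sent rp 1 → ok
Recompute each column's even parity and compare to cp:
  c0: data parity 0, sent cp 1 → mismatch
  c1: data parity 1, sent cp 1 → ok
  c2: data parity 1, sent cp 1 → ok
Exactly one row (r0) and one column (c0) fail → the flipped bit is at their intersection.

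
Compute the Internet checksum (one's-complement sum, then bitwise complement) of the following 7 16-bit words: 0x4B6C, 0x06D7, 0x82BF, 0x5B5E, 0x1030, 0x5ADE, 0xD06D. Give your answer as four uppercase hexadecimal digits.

One's-complement addition (fold any carry out of bit 15 back into bit 0):
  0x4B6C + 0x06D7 = 0x05243
  0x5243 + 0x82BF = 0x0D502
  0xD502 + 0x5B5E = 0x13060 → wrap carry → 0x3061
  0x3061 + 0x1030 = 0x04091
  0x4091 + 0x5ADE = 0x09B6F
  0x9B6F + 0xD06D = 0x16BDC → wrap carry → 0x6BDD
One's-complement sum = 0x6BDD.
Checksum = ~0x6BDD & 0xFFFF = 0x9422.

9422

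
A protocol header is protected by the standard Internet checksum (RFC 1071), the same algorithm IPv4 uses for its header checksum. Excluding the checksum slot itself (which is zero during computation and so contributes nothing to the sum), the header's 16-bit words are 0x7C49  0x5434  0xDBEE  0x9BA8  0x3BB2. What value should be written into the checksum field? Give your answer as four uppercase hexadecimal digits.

One's-complement addition (fold any carry out of bit 15 back into bit 0):
  0x7C49 + 0x5434 = 0x0D07D
  0xD07D + 0xDBEE = 0x1AC6B → wrap carry → 0xAC6C
  0xAC6C + 0x9BA8 = 0x14814 → wrap carry → 0x4815
  0x4815 + 0x3BB2 = 0x083C7
One's-complement sum = 0x83C7.
Checksum = ~0x83C7 & 0xFFFF = 0x7C38.

7C38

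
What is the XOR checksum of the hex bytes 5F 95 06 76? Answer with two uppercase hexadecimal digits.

BA

XOR the bytes together:
  start with 0x5F
  0x5F ⊕ 0x95 = 0xCA
  0xCA ⊕ 0x06 = 0xCC
  0xCC ⊕ 0x76 = 0xBA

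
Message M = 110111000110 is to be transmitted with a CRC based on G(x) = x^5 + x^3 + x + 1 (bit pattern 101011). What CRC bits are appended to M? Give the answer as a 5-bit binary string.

11010

Append 5 zeros: 11011100011000000. Divide by 101011 (XOR where the leading bit is 1):
  pos 0: 110111 XOR 101011 = 011100
  pos 1: 111000 XOR 101011 = 010011
  pos 2: 100110 XOR 101011 = 001101
  pos 4: 110101 XOR 101011 = 011110
  pos 5: 111101 XOR 101011 = 010110
  pos 6: 101100 XOR 101011 = 000111
  pos 9: 111000 XOR 101011 = 010011
  pos 10: 100110 XOR 101011 = 001101
Remainder (last 5 bits) = 11010. This is the CRC / FCS.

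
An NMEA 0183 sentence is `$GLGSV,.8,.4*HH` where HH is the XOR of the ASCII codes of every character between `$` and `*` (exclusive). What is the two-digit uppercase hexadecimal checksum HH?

45

XOR the ASCII codes of the payload characters:
  'G' = 0x47 → acc = 0x47
  'L' = 0x4C → acc = 0x0B
  'G' = 0x47 → acc = 0x4C
  'S' = 0x53 → acc = 0x1F
  'V' = 0x56 → acc = 0x49
  ',' = 0x2C → acc = 0x65
  '.' = 0x2E → acc = 0x4B
  '8' = 0x38 → acc = 0x73
  ',' = 0x2C → acc = 0x5F
  '.' = 0x2E → acc = 0x71
  '4' = 0x34 → acc = 0x45
Checksum = 0x45.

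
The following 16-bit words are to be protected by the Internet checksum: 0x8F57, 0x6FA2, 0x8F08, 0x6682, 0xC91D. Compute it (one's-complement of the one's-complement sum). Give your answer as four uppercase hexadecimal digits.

One's-complement addition (fold any carry out of bit 15 back into bit 0):
  0x8F57 + 0x6FA2 = 0x0FEF9
  0xFEF9 + 0x8F08 = 0x18E01 → wrap carry → 0x8E02
  0x8E02 + 0x6682 = 0x0F484
  0xF484 + 0xC91D = 0x1BDA1 → wrap carry → 0xBDA2
One's-complement sum = 0xBDA2.
Checksum = ~0xBDA2 & 0xFFFF = 0x425D.

425D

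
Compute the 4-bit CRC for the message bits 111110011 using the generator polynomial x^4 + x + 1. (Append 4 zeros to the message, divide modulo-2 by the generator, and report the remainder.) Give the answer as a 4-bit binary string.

Append 4 zeros: 1111100110000. Divide by 10011 (XOR where the leading bit is 1):
  pos 0: 11111 XOR 10011 = 01100
  pos 1: 11000 XOR 10011 = 01011
  pos 2: 10110 XOR 10011 = 00101
  pos 4: 10111 XOR 10011 = 00100
  pos 6: 10000 XOR 10011 = 00011
Remainder (last 4 bits) = 1100. This is the CRC / FCS.

1100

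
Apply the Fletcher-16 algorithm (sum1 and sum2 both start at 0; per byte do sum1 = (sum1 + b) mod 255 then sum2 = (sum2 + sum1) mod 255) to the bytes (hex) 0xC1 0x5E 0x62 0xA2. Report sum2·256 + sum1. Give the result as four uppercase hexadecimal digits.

Running sums (mod 255):
  after byte 0 (0xC1): sum1=193, sum2=193
  after byte 1 (0x5E): sum1=32, sum2=225
  after byte 2 (0x62): sum1=130, sum2=100
  after byte 3 (0xA2): sum1=37, sum2=137
Checksum = sum2·256 + sum1 = 137·256 + 37 = 35109 = 0x8925.

8925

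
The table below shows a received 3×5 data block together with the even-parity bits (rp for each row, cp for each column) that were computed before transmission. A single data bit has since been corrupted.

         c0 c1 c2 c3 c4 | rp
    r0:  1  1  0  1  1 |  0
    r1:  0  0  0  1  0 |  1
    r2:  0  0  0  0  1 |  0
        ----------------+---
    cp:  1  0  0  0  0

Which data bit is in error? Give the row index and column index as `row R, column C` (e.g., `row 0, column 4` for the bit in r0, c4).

row 2, column 1

Recompute each row's even parity and compare to rp:
  r0: data parity 0, sent rp 0 → ok
  r1: data parity 1, sent rp 1 → ok
  r2: data parity 1, sent rp 0 → mismatch
Recompute each column's even parity and compare to cp:
  c0: data parity 1, sent cp 1 → ok
  c1: data parity 1, sent cp 0 → mismatch
  c2: data parity 0, sent cp 0 → ok
  c3: data parity 0, sent cp 0 → ok
  c4: data parity 0, sent cp 0 → ok
Exactly one row (r2) and one column (c1) fail → the flipped bit is at their intersection.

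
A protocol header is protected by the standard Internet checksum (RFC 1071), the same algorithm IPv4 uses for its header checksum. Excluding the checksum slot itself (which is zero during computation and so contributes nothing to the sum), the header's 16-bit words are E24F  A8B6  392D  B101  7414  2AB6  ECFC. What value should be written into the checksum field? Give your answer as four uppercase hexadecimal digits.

One's-complement addition (fold any carry out of bit 15 back into bit 0):
  0xE24F + 0xA8B6 = 0x18B05 → wrap carry → 0x8B06
  0x8B06 + 0x392D = 0x0C433
  0xC433 + 0xB101 = 0x17534 → wrap carry → 0x7535
  0x7535 + 0x7414 = 0x0E949
  0xE949 + 0x2AB6 = 0x113FF → wrap carry → 0x1400
  0x1400 + 0xECFC = 0x100FC → wrap carry → 0x00FD
One's-complement sum = 0x00FD.
Checksum = ~0x00FD & 0xFFFF = 0xFF02.

FF02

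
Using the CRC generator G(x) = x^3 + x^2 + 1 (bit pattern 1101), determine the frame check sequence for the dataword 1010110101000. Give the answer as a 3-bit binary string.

010

Append 3 zeros: 1010110101000000. Divide by 1101 (XOR where the leading bit is 1):
  pos 0: 1010 XOR 1101 = 0111
  pos 1: 1111 XOR 1101 = 0010
  pos 3: 1010 XOR 1101 = 0111
  pos 4: 1111 XOR 1101 = 0010
  pos 6: 1001 XOR 1101 = 0100
  pos 7: 1000 XOR 1101 = 0101
  pos 8: 1010 XOR 1101 = 0111
  pos 9: 1110 XOR 1101 = 0011
  pos 11: 1100 XOR 1101 = 0001
Remainder (last 3 bits) = 010. This is the CRC / FCS.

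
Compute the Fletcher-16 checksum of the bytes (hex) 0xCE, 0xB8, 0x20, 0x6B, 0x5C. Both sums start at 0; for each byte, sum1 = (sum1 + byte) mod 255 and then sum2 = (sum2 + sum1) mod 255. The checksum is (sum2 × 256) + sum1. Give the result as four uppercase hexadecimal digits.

806F

Running sums (mod 255):
  after byte 0 (0xCE): sum1=206, sum2=206
  after byte 1 (0xB8): sum1=135, sum2=86
  after byte 2 (0x20): sum1=167, sum2=253
  after byte 3 (0x6B): sum1=19, sum2=17
  after byte 4 (0x5C): sum1=111, sum2=128
Checksum = sum2·256 + sum1 = 128·256 + 111 = 32879 = 0x806F.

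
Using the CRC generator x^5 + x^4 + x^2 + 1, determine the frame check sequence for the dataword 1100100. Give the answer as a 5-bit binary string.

Append 5 zeros: 110010000000. Divide by 110101 (XOR where the leading bit is 1):
  pos 0: 110010 XOR 110101 = 000111
  pos 3: 111000 XOR 110101 = 001101
  pos 5: 110100 XOR 110101 = 000001
Remainder (last 5 bits) = 00010. This is the CRC / FCS.

00010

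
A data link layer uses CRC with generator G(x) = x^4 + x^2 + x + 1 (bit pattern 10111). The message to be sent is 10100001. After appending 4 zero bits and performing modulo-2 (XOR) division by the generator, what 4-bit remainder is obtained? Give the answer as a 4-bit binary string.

Append 4 zeros: 101000010000. Divide by 10111 (XOR where the leading bit is 1):
  pos 0: 10100 XOR 10111 = 00011
  pos 3: 11001 XOR 10111 = 01110
  pos 4: 11100 XOR 10111 = 01011
  pos 5: 10110 XOR 10111 = 00001
Remainder (last 4 bits) = 0100. This is the CRC / FCS.

0100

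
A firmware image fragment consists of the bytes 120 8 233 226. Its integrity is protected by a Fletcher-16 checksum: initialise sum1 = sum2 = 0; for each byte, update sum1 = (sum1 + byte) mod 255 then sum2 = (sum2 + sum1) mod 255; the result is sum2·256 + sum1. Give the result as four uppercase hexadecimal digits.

B04D

Running sums (mod 255):
  after byte 0 (120): sum1=120, sum2=120
  after byte 1 (8): sum1=128, sum2=248
  after byte 2 (233): sum1=106, sum2=99
  after byte 3 (226): sum1=77, sum2=176
Checksum = sum2·256 + sum1 = 176·256 + 77 = 45133 = 0xB04D.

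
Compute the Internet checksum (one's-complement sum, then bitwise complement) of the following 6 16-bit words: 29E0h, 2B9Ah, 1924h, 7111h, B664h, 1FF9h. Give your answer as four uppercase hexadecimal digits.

One's-complement addition (fold any carry out of bit 15 back into bit 0):
  0x29E0 + 0x2B9A = 0x0557A
  0x557A + 0x1924 = 0x06E9E
  0x6E9E + 0x7111 = 0x0DFAF
  0xDFAF + 0xB664 = 0x19613 → wrap carry → 0x9614
  0x9614 + 0x1FF9 = 0x0B60D
One's-complement sum = 0xB60D.
Checksum = ~0xB60D & 0xFFFF = 0x49F2.

49F2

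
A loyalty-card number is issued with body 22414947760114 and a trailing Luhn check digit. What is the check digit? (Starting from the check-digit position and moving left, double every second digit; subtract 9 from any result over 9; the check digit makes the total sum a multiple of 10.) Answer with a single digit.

Partial digits right→left: 4 1 1 0 6 7 7 4 9 4 1 4 2 2
Double every second digit counting from the check-digit position (so the 1st, 3rd, 5th, ... of the partial from the right).
  doubled (with −9 where >9): 8 2 3 5 9 2 4 → sum 33
  kept as-is: 1 0 7 4 4 4 2 → sum 22
Total = 33 + 22 = 55.
Check digit = (10 − (55 mod 10)) mod 10 = 5.

5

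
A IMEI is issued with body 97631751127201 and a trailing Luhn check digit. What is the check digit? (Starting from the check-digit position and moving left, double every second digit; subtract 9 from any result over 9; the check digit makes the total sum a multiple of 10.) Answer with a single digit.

Partial digits right→left: 1 0 2 7 2 1 1 5 7 1 3 6 7 9
Double every second digit counting from the check-digit position (so the 1st, 3rd, 5th, ... of the partial from the right).
  doubled (with −9 where >9): 2 4 4 2 5 6 5 → sum 28
  kept as-is: 0 7 1 5 1 6 9 → sum 29
Total = 28 + 29 = 57.
Check digit = (10 − (57 mod 10)) mod 10 = 3.

3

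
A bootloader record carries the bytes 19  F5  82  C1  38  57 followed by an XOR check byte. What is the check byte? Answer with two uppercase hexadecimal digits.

C0

XOR the bytes together:
  start with 0x19
  0x19 ⊕ 0xF5 = 0xEC
  0xEC ⊕ 0x82 = 0x6E
  0x6E ⊕ 0xC1 = 0xAF
  0xAF ⊕ 0x38 = 0x97
  0x97 ⊕ 0x57 = 0xC0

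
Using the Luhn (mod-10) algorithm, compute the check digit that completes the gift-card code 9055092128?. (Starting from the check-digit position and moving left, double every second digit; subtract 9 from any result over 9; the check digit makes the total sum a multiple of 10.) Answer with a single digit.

3

Partial digits right→left: 8 2 1 2 9 0 5 5 0 9
Double every second digit counting from the check-digit position (so the 1st, 3rd, 5th, ... of the partial from the right).
  doubled (with −9 where >9): 7 2 9 1 0 → sum 19
  kept as-is: 2 2 0 5 9 → sum 18
Total = 19 + 18 = 37.
Check digit = (10 − (37 mod 10)) mod 10 = 3.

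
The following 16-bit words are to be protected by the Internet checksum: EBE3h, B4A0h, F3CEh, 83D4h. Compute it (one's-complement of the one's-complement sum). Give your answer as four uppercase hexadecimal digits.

One's-complement addition (fold any carry out of bit 15 back into bit 0):
  0xEBE3 + 0xB4A0 = 0x1A083 → wrap carry → 0xA084
  0xA084 + 0xF3CE = 0x19452 → wrap carry → 0x9453
  0x9453 + 0x83D4 = 0x11827 → wrap carry → 0x1828
One's-complement sum = 0x1828.
Checksum = ~0x1828 & 0xFFFF = 0xE7D7.

E7D7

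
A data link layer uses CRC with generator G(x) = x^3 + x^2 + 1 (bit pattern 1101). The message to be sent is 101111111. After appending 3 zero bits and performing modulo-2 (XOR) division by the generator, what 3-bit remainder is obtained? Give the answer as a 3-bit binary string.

111

Append 3 zeros: 101111111000. Divide by 1101 (XOR where the leading bit is 1):
  pos 0: 1011 XOR 1101 = 0110
  pos 1: 1101 XOR 1101 = 0000
  pos 5: 1111 XOR 1101 = 0010
  pos 7: 1000 XOR 1101 = 0101
  pos 8: 1010 XOR 1101 = 0111
Remainder (last 3 bits) = 111. This is the CRC / FCS.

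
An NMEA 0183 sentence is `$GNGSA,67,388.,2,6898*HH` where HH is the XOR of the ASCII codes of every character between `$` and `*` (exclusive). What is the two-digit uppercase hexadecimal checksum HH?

XOR the ASCII codes of the payload characters:
  'G' = 0x47 → acc = 0x47
  'N' = 0x4E → acc = 0x09
  'G' = 0x47 → acc = 0x4E
  'S' = 0x53 → acc = 0x1D
  'A' = 0x41 → acc = 0x5C
  ',' = 0x2C → acc = 0x70
  '6' = 0x36 → acc = 0x46
  '7' = 0x37 → acc = 0x71
  ',' = 0x2C → acc = 0x5D
  '3' = 0x33 → acc = 0x6E
  '8' = 0x38 → acc = 0x56
  '8' = 0x38 → acc = 0x6E
  '.' = 0x2E → acc = 0x40
  ',' = 0x2C → acc = 0x6C
  '2' = 0x32 → acc = 0x5E
  ',' = 0x2C → acc = 0x72
  '6' = 0x36 → acc = 0x44
  '8' = 0x38 → acc = 0x7C
  '9' = 0x39 → acc = 0x45
  '8' = 0x38 → acc = 0x7D
Checksum = 0x7D.

7D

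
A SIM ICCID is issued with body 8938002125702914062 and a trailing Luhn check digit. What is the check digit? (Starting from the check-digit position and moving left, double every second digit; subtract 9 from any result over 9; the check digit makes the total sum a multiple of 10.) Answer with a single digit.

Partial digits right→left: 2 6 0 4 1 9 2 0 7 5 2 1 2 0 0 8 3 9 8
Double every second digit counting from the check-digit position (so the 1st, 3rd, 5th, ... of the partial from the right).
  doubled (with −9 where >9): 4 0 2 4 5 4 4 0 6 7 → sum 36
  kept as-is: 6 4 9 0 5 1 0 8 9 → sum 42
Total = 36 + 42 = 78.
Check digit = (10 − (78 mod 10)) mod 10 = 2.

2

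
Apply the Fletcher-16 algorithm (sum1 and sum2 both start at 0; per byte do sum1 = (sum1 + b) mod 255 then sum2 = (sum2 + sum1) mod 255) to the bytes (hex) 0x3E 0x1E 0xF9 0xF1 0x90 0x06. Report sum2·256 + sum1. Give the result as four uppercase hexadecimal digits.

Running sums (mod 255):
  after byte 0 (0x3E): sum1=62, sum2=62
  after byte 1 (0x1E): sum1=92, sum2=154
  after byte 2 (0xF9): sum1=86, sum2=240
  after byte 3 (0xF1): sum1=72, sum2=57
  after byte 4 (0x90): sum1=216, sum2=18
  after byte 5 (0x06): sum1=222, sum2=240
Checksum = sum2·256 + sum1 = 240·256 + 222 = 61662 = 0xF0DE.

F0DE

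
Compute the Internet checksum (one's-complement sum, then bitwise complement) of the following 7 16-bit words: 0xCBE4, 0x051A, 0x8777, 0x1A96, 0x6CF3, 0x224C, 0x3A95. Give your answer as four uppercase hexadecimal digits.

C31E

One's-complement addition (fold any carry out of bit 15 back into bit 0):
  0xCBE4 + 0x051A = 0x0D0FE
  0xD0FE + 0x8777 = 0x15875 → wrap carry → 0x5876
  0x5876 + 0x1A96 = 0x0730C
  0x730C + 0x6CF3 = 0x0DFFF
  0xDFFF + 0x224C = 0x1024B → wrap carry → 0x024C
  0x024C + 0x3A95 = 0x03CE1
One's-complement sum = 0x3CE1.
Checksum = ~0x3CE1 & 0xFFFF = 0xC31E.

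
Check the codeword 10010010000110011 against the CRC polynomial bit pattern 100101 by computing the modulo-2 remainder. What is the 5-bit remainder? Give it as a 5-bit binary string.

00000

Modulo-2 division of 10010010000110011 by 100101:
  pos 0: 100100 XOR 100101 = 000001
  pos 5: 110000 XOR 100101 = 010101
  pos 6: 101011 XOR 100101 = 001110
  pos 8: 111010 XOR 100101 = 011111
  pos 9: 111110 XOR 100101 = 011011
  pos 10: 110111 XOR 100101 = 010010
  pos 11: 100101 XOR 100101 = 000000
Remainder = 00000 (zero — the frame passes the CRC check).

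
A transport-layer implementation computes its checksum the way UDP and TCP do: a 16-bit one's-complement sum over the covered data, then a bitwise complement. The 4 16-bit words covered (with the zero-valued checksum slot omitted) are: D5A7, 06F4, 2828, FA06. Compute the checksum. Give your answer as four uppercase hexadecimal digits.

0135

One's-complement addition (fold any carry out of bit 15 back into bit 0):
  0xD5A7 + 0x06F4 = 0x0DC9B
  0xDC9B + 0x2828 = 0x104C3 → wrap carry → 0x04C4
  0x04C4 + 0xFA06 = 0x0FECA
One's-complement sum = 0xFECA.
Checksum = ~0xFECA & 0xFFFF = 0x0135.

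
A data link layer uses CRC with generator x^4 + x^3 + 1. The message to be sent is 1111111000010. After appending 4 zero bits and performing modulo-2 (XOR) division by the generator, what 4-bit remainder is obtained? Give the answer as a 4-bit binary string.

0110

Append 4 zeros: 11111110000100000. Divide by 11001 (XOR where the leading bit is 1):
  pos 0: 11111 XOR 11001 = 00110
  pos 2: 11011 XOR 11001 = 00010
  pos 5: 10000 XOR 11001 = 01001
  pos 6: 10010 XOR 11001 = 01011
  pos 7: 10111 XOR 11001 = 01110
  pos 8: 11100 XOR 11001 = 00101
  pos 10: 10100 XOR 11001 = 01101
  pos 11: 11010 XOR 11001 = 00011
Remainder (last 4 bits) = 0110. This is the CRC / FCS.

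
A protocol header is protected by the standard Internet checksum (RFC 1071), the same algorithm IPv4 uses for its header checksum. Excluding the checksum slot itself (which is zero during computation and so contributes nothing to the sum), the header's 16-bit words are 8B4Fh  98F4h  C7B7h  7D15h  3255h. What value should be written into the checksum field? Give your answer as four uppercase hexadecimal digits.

One's-complement addition (fold any carry out of bit 15 back into bit 0):
  0x8B4F + 0x98F4 = 0x12443 → wrap carry → 0x2444
  0x2444 + 0xC7B7 = 0x0EBFB
  0xEBFB + 0x7D15 = 0x16910 → wrap carry → 0x6911
  0x6911 + 0x3255 = 0x09B66
One's-complement sum = 0x9B66.
Checksum = ~0x9B66 & 0xFFFF = 0x6499.

6499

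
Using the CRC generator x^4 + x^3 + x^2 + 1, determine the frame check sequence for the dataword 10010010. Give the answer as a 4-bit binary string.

1000

Append 4 zeros: 100100100000. Divide by 11101 (XOR where the leading bit is 1):
  pos 0: 10010 XOR 11101 = 01111
  pos 1: 11110 XOR 11101 = 00011
  pos 4: 11100 XOR 11101 = 00001
Remainder (last 4 bits) = 1000. This is the CRC / FCS.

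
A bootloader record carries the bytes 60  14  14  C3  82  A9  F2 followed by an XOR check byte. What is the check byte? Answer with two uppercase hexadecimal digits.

7A

XOR the bytes together:
  start with 0x60
  0x60 ⊕ 0x14 = 0x74
  0x74 ⊕ 0x14 = 0x60
  0x60 ⊕ 0xC3 = 0xA3
  0xA3 ⊕ 0x82 = 0x21
  0x21 ⊕ 0xA9 = 0x88
  0x88 ⊕ 0xF2 = 0x7A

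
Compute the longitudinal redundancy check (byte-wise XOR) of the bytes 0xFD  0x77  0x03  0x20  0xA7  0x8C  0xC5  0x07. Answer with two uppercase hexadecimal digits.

40

XOR the bytes together:
  start with 0xFD
  0xFD ⊕ 0x77 = 0x8A
  0x8A ⊕ 0x03 = 0x89
  0x89 ⊕ 0x20 = 0xA9
  0xA9 ⊕ 0xA7 = 0x0E
  0x0E ⊕ 0x8C = 0x82
  0x82 ⊕ 0xC5 = 0x47
  0x47 ⊕ 0x07 = 0x40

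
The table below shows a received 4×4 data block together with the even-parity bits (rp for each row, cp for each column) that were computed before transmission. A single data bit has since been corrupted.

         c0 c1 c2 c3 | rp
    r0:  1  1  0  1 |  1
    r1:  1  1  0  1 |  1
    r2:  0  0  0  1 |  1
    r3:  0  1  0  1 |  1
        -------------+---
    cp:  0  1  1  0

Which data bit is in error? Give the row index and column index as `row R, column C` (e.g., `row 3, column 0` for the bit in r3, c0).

row 3, column 2

Recompute each row's even parity and compare to rp:
  r0: data parity 1, sent rp 1 → ok
  r1: data parity 1, sent rp 1 → ok
  r2: data parity 1, sent rp 1 → ok
  r3: data parity 0, sent rp 1 → mismatch
Recompute each column's even parity and compare to cp:
  c0: data parity 0, sent cp 0 → ok
  c1: data parity 1, sent cp 1 → ok
  c2: data parity 0, sent cp 1 → mismatch
  c3: data parity 0, sent cp 0 → ok
Exactly one row (r3) and one column (c2) fail → the flipped bit is at their intersection.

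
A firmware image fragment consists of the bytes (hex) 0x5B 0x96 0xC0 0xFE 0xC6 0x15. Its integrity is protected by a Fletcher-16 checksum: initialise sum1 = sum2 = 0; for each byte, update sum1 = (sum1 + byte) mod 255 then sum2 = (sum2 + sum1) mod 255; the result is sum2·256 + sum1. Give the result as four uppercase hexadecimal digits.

B78D

Running sums (mod 255):
  after byte 0 (0x5B): sum1=91, sum2=91
  after byte 1 (0x96): sum1=241, sum2=77
  after byte 2 (0xC0): sum1=178, sum2=0
  after byte 3 (0xFE): sum1=177, sum2=177
  after byte 4 (0xC6): sum1=120, sum2=42
  after byte 5 (0x15): sum1=141, sum2=183
Checksum = sum2·256 + sum1 = 183·256 + 141 = 46989 = 0xB78D.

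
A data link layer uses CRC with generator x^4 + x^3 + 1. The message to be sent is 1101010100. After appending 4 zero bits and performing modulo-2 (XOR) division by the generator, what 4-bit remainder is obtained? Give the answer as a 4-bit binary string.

1110

Append 4 zeros: 11010101000000. Divide by 11001 (XOR where the leading bit is 1):
  pos 0: 11010 XOR 11001 = 00011
  pos 3: 11101 XOR 11001 = 00100
  pos 5: 10000 XOR 11001 = 01001
  pos 6: 10010 XOR 11001 = 01011
  pos 7: 10110 XOR 11001 = 01111
  pos 8: 11110 XOR 11001 = 00111
Remainder (last 4 bits) = 1110. This is the CRC / FCS.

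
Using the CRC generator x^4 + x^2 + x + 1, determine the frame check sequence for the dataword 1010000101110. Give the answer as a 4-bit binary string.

Append 4 zeros: 10100001011100000. Divide by 10111 (XOR where the leading bit is 1):
  pos 0: 10100 XOR 10111 = 00011
  pos 3: 11001 XOR 10111 = 01110
  pos 4: 11100 XOR 10111 = 01011
  pos 5: 10111 XOR 10111 = 00000
  pos 10: 11000 XOR 10111 = 01111
  pos 11: 11110 XOR 10111 = 01001
  pos 12: 10010 XOR 10111 = 00101
Remainder (last 4 bits) = 0101. This is the CRC / FCS.

0101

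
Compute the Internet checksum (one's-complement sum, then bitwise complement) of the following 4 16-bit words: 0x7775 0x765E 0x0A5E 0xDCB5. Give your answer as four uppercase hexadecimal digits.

One's-complement addition (fold any carry out of bit 15 back into bit 0):
  0x7775 + 0x765E = 0x0EDD3
  0xEDD3 + 0x0A5E = 0x0F831
  0xF831 + 0xDCB5 = 0x1D4E6 → wrap carry → 0xD4E7
One's-complement sum = 0xD4E7.
Checksum = ~0xD4E7 & 0xFFFF = 0x2B18.

2B18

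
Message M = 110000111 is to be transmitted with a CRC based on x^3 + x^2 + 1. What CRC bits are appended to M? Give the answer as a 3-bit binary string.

Append 3 zeros: 110000111000. Divide by 1101 (XOR where the leading bit is 1):
  pos 0: 1100 XOR 1101 = 0001
  pos 3: 1001 XOR 1101 = 0100
  pos 4: 1001 XOR 1101 = 0100
  pos 5: 1001 XOR 1101 = 0100
  pos 6: 1000 XOR 1101 = 0101
  pos 7: 1010 XOR 1101 = 0111
  pos 8: 1110 XOR 1101 = 0011
Remainder (last 3 bits) = 011. This is the CRC / FCS.

011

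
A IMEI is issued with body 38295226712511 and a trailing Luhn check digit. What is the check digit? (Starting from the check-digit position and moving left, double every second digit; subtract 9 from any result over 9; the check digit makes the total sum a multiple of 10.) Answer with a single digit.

Partial digits right→left: 1 1 5 2 1 7 6 2 2 5 9 2 8 3
Double every second digit counting from the check-digit position (so the 1st, 3rd, 5th, ... of the partial from the right).
  doubled (with −9 where >9): 2 1 2 3 4 9 7 → sum 28
  kept as-is: 1 2 7 2 5 2 3 → sum 22
Total = 28 + 22 = 50.
Check digit = (10 − (50 mod 10)) mod 10 = 0.

0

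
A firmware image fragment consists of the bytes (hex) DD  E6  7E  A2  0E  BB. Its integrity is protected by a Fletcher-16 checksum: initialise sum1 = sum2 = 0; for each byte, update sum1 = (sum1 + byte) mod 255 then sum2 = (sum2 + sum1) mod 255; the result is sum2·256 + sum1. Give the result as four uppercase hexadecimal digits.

Running sums (mod 255):
  after byte 0 (DD): sum1=221, sum2=221
  after byte 1 (E6): sum1=196, sum2=162
  after byte 2 (7E): sum1=67, sum2=229
  after byte 3 (A2): sum1=229, sum2=203
  after byte 4 (0E): sum1=243, sum2=191
  after byte 5 (BB): sum1=175, sum2=111
Checksum = sum2·256 + sum1 = 111·256 + 175 = 28591 = 0x6FAF.

6FAF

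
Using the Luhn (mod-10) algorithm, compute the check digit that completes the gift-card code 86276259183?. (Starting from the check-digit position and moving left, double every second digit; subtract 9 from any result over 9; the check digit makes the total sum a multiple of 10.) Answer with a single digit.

5

Partial digits right→left: 3 8 1 9 5 2 6 7 2 6 8
Double every second digit counting from the check-digit position (so the 1st, 3rd, 5th, ... of the partial from the right).
  doubled (with −9 where >9): 6 2 1 3 4 7 → sum 23
  kept as-is: 8 9 2 7 6 → sum 32
Total = 23 + 32 = 55.
Check digit = (10 − (55 mod 10)) mod 10 = 5.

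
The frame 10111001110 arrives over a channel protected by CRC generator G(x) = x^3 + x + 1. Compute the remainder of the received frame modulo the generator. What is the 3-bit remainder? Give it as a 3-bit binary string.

Modulo-2 division of 10111001110 by 1011:
  pos 0: 1011 XOR 1011 = 0000
  pos 4: 1001 XOR 1011 = 0010
  pos 6: 1011 XOR 1011 = 0000
Remainder = 000 (zero — the frame passes the CRC check).

000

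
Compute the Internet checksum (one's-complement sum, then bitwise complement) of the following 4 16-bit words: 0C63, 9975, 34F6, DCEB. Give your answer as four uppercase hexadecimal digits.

One's-complement addition (fold any carry out of bit 15 back into bit 0):
  0x0C63 + 0x9975 = 0x0A5D8
  0xA5D8 + 0x34F6 = 0x0DACE
  0xDACE + 0xDCEB = 0x1B7B9 → wrap carry → 0xB7BA
One's-complement sum = 0xB7BA.
Checksum = ~0xB7BA & 0xFFFF = 0x4845.

4845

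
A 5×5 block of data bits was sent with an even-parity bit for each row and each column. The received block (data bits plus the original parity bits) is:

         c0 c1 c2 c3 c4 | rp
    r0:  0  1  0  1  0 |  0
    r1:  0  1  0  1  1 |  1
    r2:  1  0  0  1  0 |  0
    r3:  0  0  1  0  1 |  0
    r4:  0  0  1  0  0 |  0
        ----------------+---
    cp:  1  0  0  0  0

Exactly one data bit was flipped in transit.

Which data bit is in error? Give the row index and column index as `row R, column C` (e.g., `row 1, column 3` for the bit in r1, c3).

row 4, column 3

Recompute each row's even parity and compare to rp:
  r0: data parity 0, sent rp 0 → ok
  r1: data parity 1, sent rp 1 → ok
  r2: data parity 0, sent rp 0 → ok
  r3: data parity 0, sent rp 0 → ok
  r4: data parity 1, sent rp 0 → mismatch
Recompute each column's even parity and compare to cp:
  c0: data parity 1, sent cp 1 → ok
  c1: data parity 0, sent cp 0 → ok
  c2: data parity 0, sent cp 0 → ok
  c3: data parity 1, sent cp 0 → mismatch
  c4: data parity 0, sent cp 0 → ok
Exactly one row (r4) and one column (c3) fail → the flipped bit is at their intersection.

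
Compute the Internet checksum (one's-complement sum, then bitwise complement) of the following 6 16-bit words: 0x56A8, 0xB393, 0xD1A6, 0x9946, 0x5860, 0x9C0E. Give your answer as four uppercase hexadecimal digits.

9667

One's-complement addition (fold any carry out of bit 15 back into bit 0):
  0x56A8 + 0xB393 = 0x10A3B → wrap carry → 0x0A3C
  0x0A3C + 0xD1A6 = 0x0DBE2
  0xDBE2 + 0x9946 = 0x17528 → wrap carry → 0x7529
  0x7529 + 0x5860 = 0x0CD89
  0xCD89 + 0x9C0E = 0x16997 → wrap carry → 0x6998
One's-complement sum = 0x6998.
Checksum = ~0x6998 & 0xFFFF = 0x9667.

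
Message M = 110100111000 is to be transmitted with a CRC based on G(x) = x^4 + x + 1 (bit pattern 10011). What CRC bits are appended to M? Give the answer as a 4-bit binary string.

Append 4 zeros: 1101001110000000. Divide by 10011 (XOR where the leading bit is 1):
  pos 0: 11010 XOR 10011 = 01001
  pos 1: 10010 XOR 10011 = 00001
  pos 5: 11110 XOR 10011 = 01101
  pos 6: 11010 XOR 10011 = 01001
  pos 7: 10010 XOR 10011 = 00001
  pos 11: 10000 XOR 10011 = 00011
Remainder (last 4 bits) = 0011. This is the CRC / FCS.

0011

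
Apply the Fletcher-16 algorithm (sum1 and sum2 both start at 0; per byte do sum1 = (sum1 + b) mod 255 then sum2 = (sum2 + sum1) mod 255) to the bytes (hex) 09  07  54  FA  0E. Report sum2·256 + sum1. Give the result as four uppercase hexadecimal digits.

Running sums (mod 255):
  after byte 0 (09): sum1=9, sum2=9
  after byte 1 (07): sum1=16, sum2=25
  after byte 2 (54): sum1=100, sum2=125
  after byte 3 (FA): sum1=95, sum2=220
  after byte 4 (0E): sum1=109, sum2=74
Checksum = sum2·256 + sum1 = 74·256 + 109 = 19053 = 0x4A6D.

4A6D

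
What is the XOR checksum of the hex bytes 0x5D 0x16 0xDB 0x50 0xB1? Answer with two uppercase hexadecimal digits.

71

XOR the bytes together:
  start with 0x5D
  0x5D ⊕ 0x16 = 0x4B
  0x4B ⊕ 0xDB = 0x90
  0x90 ⊕ 0x50 = 0xC0
  0xC0 ⊕ 0xB1 = 0x71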